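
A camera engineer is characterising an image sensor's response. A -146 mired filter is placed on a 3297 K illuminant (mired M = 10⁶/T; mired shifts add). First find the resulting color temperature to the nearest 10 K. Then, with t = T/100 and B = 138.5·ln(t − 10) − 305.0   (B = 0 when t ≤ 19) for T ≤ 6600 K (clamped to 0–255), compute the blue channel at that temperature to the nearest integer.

M_in = 10⁶/3297 = 303.31; M_out = 303.31 + (-146) = 157.31.
T_out = 10⁶/157.31 = 6357.0 K → 6360 K; t = 63.6.
B = 138.5·ln(63.6 − 10) − 305.0 = 138.5·ln 53.6 − 305.0 = 138.5·3.9815 − 305.0 = 246.445.
Rounded: 246.

246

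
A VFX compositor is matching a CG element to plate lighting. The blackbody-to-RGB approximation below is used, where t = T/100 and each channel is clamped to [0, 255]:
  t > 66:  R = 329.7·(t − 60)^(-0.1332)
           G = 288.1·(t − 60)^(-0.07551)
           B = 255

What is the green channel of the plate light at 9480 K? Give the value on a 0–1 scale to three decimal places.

0.864

t = 9480/100 = 94.8; the t > 66 branch applies.
G = 288.1·(94.8 − 60)^(-0.07551) = 288.1·34.8^(-0.07551) = 288.1·0.76488 = 220.363.
On a 0–1 scale: 220.363/255 = 0.8642 → 0.864.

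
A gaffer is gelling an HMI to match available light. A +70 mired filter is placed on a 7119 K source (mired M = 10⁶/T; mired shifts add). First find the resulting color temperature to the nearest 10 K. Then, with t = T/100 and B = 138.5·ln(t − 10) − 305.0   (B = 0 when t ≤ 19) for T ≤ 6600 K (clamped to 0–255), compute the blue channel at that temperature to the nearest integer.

197

M_in = 10⁶/7119 = 140.47; M_out = 140.47 + (+70) = 210.47.
T_out = 10⁶/210.47 = 4751.3 K → 4750 K; t = 47.5.
B = 138.5·ln(47.5 − 10) − 305.0 = 138.5·ln 37.5 − 305.0 = 138.5·3.6243 − 305.0 = 196.971.
Rounded: 197.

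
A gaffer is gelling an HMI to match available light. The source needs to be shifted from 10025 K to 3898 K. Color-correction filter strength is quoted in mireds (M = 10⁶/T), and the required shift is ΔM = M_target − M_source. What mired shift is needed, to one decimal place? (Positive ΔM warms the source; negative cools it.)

+156.8 mireds

M_source = 10⁶/10025 = 99.751; M_target = 10⁶/3898 = 256.542.
ΔM = 256.542 − 99.751 = 156.791 → +156.8 mireds, a warming shift.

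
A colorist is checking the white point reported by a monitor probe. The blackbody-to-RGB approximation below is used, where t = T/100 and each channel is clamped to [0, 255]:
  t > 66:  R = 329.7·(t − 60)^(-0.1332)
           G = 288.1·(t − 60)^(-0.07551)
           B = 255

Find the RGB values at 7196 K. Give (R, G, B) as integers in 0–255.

(237, 239, 255)

t = 7196/100 = 71.96; the t > 66 branch applies.
R = 329.7·(71.96 − 60)^(-0.1332) = 329.7·11.96^(-0.1332) = 329.7·0.71853 = 236.900.
G = 288.1·(71.96 − 60)^(-0.07551) = 288.1·11.96^(-0.07551) = 288.1·0.82913 = 238.871.
B = 255 by definition for t > 66.
Rounded: (237, 239, 255).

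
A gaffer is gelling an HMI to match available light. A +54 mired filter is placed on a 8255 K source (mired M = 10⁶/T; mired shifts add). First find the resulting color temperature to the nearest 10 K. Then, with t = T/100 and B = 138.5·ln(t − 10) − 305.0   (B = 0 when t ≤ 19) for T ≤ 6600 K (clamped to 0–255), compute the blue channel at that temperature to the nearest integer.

229

M_in = 10⁶/8255 = 121.14; M_out = 121.14 + (+54) = 175.14.
T_out = 10⁶/175.14 = 5709.8 K → 5710 K; t = 57.1.
B = 138.5·ln(57.1 − 10) − 305.0 = 138.5·ln 47.1 − 305.0 = 138.5·3.8523 − 305.0 = 228.540.
Rounded: 229.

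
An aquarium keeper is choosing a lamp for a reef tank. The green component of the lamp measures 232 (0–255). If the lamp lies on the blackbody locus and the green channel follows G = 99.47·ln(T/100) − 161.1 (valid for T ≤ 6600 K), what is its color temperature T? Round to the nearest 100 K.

ln t = (232 + 161.1) / 99.47 = 3.9519.
t = e^3.9519 = 52.036.
T = 100·t = 5204 K → 5200 K to the nearest 100 K.

5200 K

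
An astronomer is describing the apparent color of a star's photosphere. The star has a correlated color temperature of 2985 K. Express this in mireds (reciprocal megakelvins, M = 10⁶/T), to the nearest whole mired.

M = 10⁶ / 2985 = 335.008 → 335 mireds.

335 mireds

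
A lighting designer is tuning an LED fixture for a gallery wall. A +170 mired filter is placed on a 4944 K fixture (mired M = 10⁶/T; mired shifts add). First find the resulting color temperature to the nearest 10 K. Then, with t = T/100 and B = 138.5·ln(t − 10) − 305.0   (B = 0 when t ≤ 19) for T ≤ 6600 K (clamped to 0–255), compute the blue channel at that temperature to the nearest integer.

M_in = 10⁶/4944 = 202.27; M_out = 202.27 + (+170) = 372.27.
T_out = 10⁶/372.27 = 2686.3 K → 2690 K; t = 26.9.
B = 138.5·ln(26.9 − 10) − 305.0 = 138.5·ln 16.9 − 305.0 = 138.5·2.8273 − 305.0 = 86.583.
Rounded: 87.

87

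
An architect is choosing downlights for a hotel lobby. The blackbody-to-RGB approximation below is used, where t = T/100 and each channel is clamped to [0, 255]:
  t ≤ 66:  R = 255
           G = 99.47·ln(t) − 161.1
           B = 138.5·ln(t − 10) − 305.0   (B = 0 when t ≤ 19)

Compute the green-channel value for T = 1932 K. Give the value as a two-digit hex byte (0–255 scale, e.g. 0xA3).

t = 1932/100 = 19.32; the t ≤ 66 branch applies.
G = 99.47·ln 19.32 − 161.1 = 99.47·2.9611 − 161.1 = 133.445.
Rounded: 133; in hex, 0x85.

0x85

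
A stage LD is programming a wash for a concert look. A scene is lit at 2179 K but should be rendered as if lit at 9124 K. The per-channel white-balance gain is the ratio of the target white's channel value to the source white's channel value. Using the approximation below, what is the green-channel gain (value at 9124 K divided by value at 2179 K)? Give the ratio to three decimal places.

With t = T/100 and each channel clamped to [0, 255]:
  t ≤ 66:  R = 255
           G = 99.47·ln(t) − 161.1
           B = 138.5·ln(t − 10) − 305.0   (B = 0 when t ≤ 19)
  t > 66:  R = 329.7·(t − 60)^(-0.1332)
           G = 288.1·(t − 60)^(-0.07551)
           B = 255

At 2179 K (t = 21.79):
  G = 99.47·ln 21.79 − 161.1 = 99.47·3.0815 − 161.1 = 145.412.
At 9124 K (t = 91.24):
  G = 288.1·(91.24 − 60)^(-0.07551) = 288.1·31.24^(-0.07551) = 288.1·0.77114 = 222.166.
Gain = 222.166 / 145.412 = 1.5278 → 1.528.

1.528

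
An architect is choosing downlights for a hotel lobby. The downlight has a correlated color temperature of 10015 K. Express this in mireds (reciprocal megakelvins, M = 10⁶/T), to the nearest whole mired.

M = 10⁶ / 10015 = 99.850 → 100 mireds.

100 mireds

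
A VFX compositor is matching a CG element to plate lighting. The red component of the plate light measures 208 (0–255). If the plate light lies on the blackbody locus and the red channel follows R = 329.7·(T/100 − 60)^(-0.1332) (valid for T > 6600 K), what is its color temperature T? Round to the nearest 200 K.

(t − 60)^(-0.1332) = 208/329.7 = 0.63088.
t − 60 = 0.63088^(1/-0.1332) = 0.63088^(-7.508) = 31.763, so t = 91.763.
T = 100·t = 9176 K → 9200 K to the nearest 200 K.

9200 K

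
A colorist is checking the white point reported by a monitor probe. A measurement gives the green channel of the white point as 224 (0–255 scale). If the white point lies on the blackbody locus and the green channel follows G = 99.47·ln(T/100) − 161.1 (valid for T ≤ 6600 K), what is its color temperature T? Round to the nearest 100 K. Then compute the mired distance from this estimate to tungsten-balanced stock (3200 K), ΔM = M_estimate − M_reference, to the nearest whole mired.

-104 mireds

ln t = (224 + 161.1) / 99.47 = 3.8715.
t = e^3.8715 = 48.015.
T = 100·t = 4802 K → 4800 K to the nearest 100 K.
M_estimate = 10⁶/4800 = 208.33; M_reference = 10⁶/3200 = 312.50.
ΔM = 208.33 − 312.50 = -104.17 → -104 mireds.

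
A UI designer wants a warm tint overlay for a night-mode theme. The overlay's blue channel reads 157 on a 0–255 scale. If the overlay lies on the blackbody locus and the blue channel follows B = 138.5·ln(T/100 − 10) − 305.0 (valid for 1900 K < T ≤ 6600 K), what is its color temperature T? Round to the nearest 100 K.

3800 K

ln(t − 10) = (157 + 305.0) / 138.5 = 3.3357.
t − 10 = e^3.3357 = 28.099, so t = 38.099.
T = 100·t = 3810 K → 3800 K to the nearest 100 K.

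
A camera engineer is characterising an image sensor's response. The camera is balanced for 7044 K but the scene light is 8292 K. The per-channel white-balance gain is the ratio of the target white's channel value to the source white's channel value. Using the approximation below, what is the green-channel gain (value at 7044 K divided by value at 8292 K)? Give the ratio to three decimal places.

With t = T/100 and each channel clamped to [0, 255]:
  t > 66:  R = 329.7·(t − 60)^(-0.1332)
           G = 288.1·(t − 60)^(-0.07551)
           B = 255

At 8292 K (t = 82.92):
  G = 288.1·(82.92 − 60)^(-0.07551) = 288.1·22.92^(-0.07551) = 288.1·0.78939 = 227.423.
At 7044 K (t = 70.44):
  G = 288.1·(70.44 − 60)^(-0.07551) = 288.1·10.44^(-0.07551) = 288.1·0.83768 = 241.335.
Gain = 241.335 / 227.423 = 1.0612 → 1.061.

1.061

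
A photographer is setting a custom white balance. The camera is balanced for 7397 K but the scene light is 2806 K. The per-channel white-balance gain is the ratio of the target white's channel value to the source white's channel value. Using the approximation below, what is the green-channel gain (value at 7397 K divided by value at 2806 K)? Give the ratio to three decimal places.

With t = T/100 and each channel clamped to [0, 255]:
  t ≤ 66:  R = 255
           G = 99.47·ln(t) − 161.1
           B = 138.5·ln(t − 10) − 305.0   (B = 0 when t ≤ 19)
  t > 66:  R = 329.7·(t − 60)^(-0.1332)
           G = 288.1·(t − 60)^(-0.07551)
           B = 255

At 2806 K (t = 28.06):
  G = 99.47·ln 28.06 − 161.1 = 99.47·3.3343 − 161.1 = 170.567.
At 7397 K (t = 73.97):
  G = 288.1·(73.97 − 60)^(-0.07551) = 288.1·13.97^(-0.07551) = 288.1·0.81946 = 236.086.
Gain = 236.086 / 170.567 = 1.3841 → 1.384.

1.384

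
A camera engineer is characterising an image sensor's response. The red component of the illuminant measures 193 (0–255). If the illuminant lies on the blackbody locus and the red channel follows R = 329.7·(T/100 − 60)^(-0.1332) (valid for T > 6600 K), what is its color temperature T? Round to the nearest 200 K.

(t − 60)^(-0.1332) = 193/329.7 = 0.58538.
t − 60 = 0.58538^(1/-0.1332) = 0.58538^(-7.508) = 55.713, so t = 115.713.
T = 100·t = 11571 K → 11600 K to the nearest 200 K.

11600 K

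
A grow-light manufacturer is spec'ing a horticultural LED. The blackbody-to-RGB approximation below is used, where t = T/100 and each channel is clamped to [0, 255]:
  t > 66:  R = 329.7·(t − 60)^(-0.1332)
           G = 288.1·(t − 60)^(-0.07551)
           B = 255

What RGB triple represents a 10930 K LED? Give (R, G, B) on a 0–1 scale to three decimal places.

t = 10930/100 = 109.3; the t > 66 branch applies.
R = 329.7·(109.3 − 60)^(-0.1332) = 329.7·49.3^(-0.1332) = 329.7·0.59499 = 196.170.
G = 288.1·(109.3 − 60)^(-0.07551) = 288.1·49.3^(-0.07551) = 288.1·0.74503 = 214.643.
B = 255 by definition for t > 66.
Dividing each by 255: (0.7693, 0.8417, 1.0000) → (0.769, 0.842, 1.000).

(0.769, 0.842, 1.000)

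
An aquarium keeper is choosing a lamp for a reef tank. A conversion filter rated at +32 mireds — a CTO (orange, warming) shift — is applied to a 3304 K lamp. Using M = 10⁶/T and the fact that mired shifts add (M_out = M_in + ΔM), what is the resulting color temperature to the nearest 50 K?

3000 K

M_in = 10⁶/3304 = 302.66 mireds.
M_out = 302.66 + (+32) = 334.66 mireds.
T_out = 10⁶/334.66 = 2988.1 K → 3000 K.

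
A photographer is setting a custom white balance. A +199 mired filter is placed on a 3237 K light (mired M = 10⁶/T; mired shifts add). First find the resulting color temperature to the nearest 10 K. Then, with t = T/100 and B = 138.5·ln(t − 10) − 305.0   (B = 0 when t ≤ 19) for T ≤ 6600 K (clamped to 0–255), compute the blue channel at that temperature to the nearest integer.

10

M_in = 10⁶/3237 = 308.93; M_out = 308.93 + (+199) = 507.93.
T_out = 10⁶/507.93 = 1968.8 K → 1970 K; t = 19.7.
B = 138.5·ln(19.7 − 10) − 305.0 = 138.5·ln 9.7 − 305.0 = 138.5·2.2721 − 305.0 = 9.689.
Rounded: 10.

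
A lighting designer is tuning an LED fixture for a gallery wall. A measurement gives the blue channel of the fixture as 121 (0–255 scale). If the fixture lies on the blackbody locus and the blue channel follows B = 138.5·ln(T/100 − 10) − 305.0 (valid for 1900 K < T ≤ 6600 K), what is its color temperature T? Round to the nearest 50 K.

3150 K

ln(t − 10) = (121 + 305.0) / 138.5 = 3.0758.
t − 10 = e^3.0758 = 21.667, so t = 31.667.
T = 100·t = 3167 K → 3150 K to the nearest 50 K.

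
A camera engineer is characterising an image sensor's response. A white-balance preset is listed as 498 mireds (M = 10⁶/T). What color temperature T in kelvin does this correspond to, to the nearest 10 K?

T = 10⁶ / 498 = 2008.03 K → 2010 K.

2010 K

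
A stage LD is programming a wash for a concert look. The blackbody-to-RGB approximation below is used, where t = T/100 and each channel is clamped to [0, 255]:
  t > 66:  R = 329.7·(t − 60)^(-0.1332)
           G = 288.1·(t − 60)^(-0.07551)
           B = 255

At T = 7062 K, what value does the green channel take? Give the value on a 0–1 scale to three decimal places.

t = 7062/100 = 70.62; the t > 66 branch applies.
G = 288.1·(70.62 − 60)^(-0.07551) = 288.1·10.62^(-0.07551) = 288.1·0.83660 = 241.024.
On a 0–1 scale: 241.024/255 = 0.9452 → 0.945.

0.945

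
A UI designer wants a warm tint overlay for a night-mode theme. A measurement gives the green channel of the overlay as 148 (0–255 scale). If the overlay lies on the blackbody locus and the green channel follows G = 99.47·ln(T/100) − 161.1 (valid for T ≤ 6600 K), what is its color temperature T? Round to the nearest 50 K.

2250 K

ln t = (148 + 161.1) / 99.47 = 3.1075.
t = e^3.1075 = 22.364.
T = 100·t = 2236 K → 2250 K to the nearest 50 K.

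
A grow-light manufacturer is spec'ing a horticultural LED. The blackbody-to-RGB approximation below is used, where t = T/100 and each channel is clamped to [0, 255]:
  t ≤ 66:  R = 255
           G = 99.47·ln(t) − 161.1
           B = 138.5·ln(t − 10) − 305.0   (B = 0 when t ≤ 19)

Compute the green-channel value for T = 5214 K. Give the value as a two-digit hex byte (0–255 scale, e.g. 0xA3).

0xE8

t = 5214/100 = 52.14; the t ≤ 66 branch applies.
G = 99.47·ln 52.14 − 161.1 = 99.47·3.9539 − 161.1 = 232.198.
Rounded: 232; in hex, 0xE8.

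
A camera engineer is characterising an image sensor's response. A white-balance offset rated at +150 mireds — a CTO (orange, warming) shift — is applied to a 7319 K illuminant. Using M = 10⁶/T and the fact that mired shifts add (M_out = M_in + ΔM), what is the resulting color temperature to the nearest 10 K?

M_in = 10⁶/7319 = 136.63 mireds.
M_out = 136.63 + (+150) = 286.63 mireds.
T_out = 10⁶/286.63 = 3488.8 K → 3490 K.

3490 K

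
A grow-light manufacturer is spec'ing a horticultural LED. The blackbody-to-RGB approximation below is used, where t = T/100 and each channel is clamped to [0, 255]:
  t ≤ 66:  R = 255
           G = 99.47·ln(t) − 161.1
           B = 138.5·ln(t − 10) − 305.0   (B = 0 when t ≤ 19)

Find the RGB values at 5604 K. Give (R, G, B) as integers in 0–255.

t = 5604/100 = 56.04; the t ≤ 66 branch applies.
R = 255 by definition for t ≤ 66.
G = 99.47·ln 56.04 − 161.1 = 99.47·4.0261 − 161.1 = 239.373.
B = 138.5·ln(56.04 − 10) − 305.0 = 138.5·ln 46.04 − 305.0 = 138.5·3.8295 − 305.0 = 225.387.
Rounded: (255, 239, 225).

(255, 239, 225)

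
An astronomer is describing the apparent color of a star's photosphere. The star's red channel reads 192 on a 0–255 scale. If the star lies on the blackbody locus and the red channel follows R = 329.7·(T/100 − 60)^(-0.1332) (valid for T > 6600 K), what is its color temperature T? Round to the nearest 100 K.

11800 K

(t − 60)^(-0.1332) = 192/329.7 = 0.58235.
t − 60 = 0.58235^(1/-0.1332) = 0.58235^(-7.508) = 57.929, so t = 117.929.
T = 100·t = 11793 K → 11800 K to the nearest 100 K.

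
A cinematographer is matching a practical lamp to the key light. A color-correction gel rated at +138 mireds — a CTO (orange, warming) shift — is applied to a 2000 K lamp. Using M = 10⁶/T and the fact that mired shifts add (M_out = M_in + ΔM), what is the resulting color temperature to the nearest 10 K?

M_in = 10⁶/2000 = 500.00 mireds.
M_out = 500.00 + (+138) = 638.00 mireds.
T_out = 10⁶/638.00 = 1567.4 K → 1570 K.

1570 K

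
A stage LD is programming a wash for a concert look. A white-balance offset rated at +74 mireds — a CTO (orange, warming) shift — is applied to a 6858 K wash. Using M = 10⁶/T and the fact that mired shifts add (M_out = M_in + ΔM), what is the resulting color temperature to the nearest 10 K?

4550 K

M_in = 10⁶/6858 = 145.82 mireds.
M_out = 145.82 + (+74) = 219.82 mireds.
T_out = 10⁶/219.82 = 4549.3 K → 4550 K.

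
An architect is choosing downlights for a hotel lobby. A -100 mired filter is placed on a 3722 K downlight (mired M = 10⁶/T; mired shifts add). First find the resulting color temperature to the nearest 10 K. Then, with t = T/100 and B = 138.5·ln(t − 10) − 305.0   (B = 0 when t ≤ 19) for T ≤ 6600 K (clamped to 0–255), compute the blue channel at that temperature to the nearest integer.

M_in = 10⁶/3722 = 268.67; M_out = 268.67 + (-100) = 168.67.
T_out = 10⁶/168.67 = 5928.6 K → 5930 K; t = 59.3.
B = 138.5·ln(59.3 − 10) − 305.0 = 138.5·ln 49.3 − 305.0 = 138.5·3.8979 − 305.0 = 234.862.
Rounded: 235.

235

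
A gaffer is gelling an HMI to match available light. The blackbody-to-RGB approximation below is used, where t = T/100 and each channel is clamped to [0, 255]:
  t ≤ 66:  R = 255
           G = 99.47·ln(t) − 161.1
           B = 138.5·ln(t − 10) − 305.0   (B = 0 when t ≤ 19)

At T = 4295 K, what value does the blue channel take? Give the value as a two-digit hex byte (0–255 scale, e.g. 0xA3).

t = 4295/100 = 42.95; the t ≤ 66 branch applies.
B = 138.5·ln(42.95 − 10) − 305.0 = 138.5·ln 32.95 − 305.0 = 138.5·3.4950 − 305.0 = 179.056.
Rounded: 179; in hex, 0xB3.

0xB3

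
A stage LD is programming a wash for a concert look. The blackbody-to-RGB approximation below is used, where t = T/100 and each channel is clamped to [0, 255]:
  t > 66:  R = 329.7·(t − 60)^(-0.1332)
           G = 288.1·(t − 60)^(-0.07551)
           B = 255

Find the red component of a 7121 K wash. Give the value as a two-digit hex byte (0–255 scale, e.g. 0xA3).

t = 7121/100 = 71.21; the t > 66 branch applies.
R = 329.7·(71.21 − 60)^(-0.1332) = 329.7·11.21^(-0.1332) = 329.7·0.72476 = 238.952.
Rounded: 239; in hex, 0xEF.

0xEF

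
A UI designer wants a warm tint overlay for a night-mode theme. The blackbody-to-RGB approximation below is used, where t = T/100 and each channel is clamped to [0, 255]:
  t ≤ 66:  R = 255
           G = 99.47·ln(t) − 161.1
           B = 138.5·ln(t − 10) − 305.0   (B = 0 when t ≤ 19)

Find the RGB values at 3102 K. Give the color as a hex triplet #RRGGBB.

#FFB575

t = 3102/100 = 31.02; the t ≤ 66 branch applies.
R = 255 by definition for t ≤ 66.
G = 99.47·ln 31.02 − 161.1 = 99.47·3.4346 − 161.1 = 180.543.
B = 138.5·ln(31.02 − 10) − 305.0 = 138.5·ln 21.02 − 305.0 = 138.5·3.0455 − 305.0 = 116.798.
Rounded: (255, 181, 117).
In hex: #FFB575.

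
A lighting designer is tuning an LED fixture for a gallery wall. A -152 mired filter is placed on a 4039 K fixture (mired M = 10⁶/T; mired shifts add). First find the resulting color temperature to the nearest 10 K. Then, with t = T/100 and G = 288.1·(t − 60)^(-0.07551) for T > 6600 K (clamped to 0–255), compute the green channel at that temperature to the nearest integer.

M_in = 10⁶/4039 = 247.59; M_out = 247.59 + (-152) = 95.59.
T_out = 10⁶/95.59 = 10461.8 K → 10460 K; t = 104.6.
G = 288.1·(104.6 − 60)^(-0.07551) = 288.1·44.6^(-0.07551) = 288.1·0.75069 = 216.273.
Rounded: 216.

216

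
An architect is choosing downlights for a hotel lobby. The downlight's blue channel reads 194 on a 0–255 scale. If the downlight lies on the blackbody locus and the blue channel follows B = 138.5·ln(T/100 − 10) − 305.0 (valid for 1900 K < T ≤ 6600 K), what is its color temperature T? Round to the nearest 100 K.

4700 K

ln(t − 10) = (194 + 305.0) / 138.5 = 3.6029.
t − 10 = e^3.6029 = 36.704, so t = 46.704.
T = 100·t = 4670 K → 4700 K to the nearest 100 K.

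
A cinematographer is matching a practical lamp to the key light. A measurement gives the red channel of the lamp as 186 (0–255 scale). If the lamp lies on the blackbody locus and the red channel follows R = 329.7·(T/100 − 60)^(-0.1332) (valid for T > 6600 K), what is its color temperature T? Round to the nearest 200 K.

(t − 60)^(-0.1332) = 186/329.7 = 0.56415.
t − 60 = 0.56415^(1/-0.1332) = 0.56415^(-7.508) = 73.521, so t = 133.521.
T = 100·t = 13352 K → 13400 K to the nearest 200 K.

13400 K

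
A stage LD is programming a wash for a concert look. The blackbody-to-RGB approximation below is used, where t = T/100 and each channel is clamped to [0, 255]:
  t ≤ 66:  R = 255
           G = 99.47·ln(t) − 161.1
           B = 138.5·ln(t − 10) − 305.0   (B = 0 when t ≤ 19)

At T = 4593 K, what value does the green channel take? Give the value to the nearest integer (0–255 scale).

t = 4593/100 = 45.93; the t ≤ 66 branch applies.
G = 99.47·ln 45.93 − 161.1 = 99.47·3.8271 − 161.1 = 219.583.
Rounded: 220.

220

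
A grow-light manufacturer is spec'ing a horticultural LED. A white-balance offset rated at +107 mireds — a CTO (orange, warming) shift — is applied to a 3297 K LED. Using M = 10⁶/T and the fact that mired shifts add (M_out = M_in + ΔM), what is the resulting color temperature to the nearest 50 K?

2450 K

M_in = 10⁶/3297 = 303.31 mireds.
M_out = 303.31 + (+107) = 410.31 mireds.
T_out = 10⁶/410.31 = 2437.2 K → 2450 K.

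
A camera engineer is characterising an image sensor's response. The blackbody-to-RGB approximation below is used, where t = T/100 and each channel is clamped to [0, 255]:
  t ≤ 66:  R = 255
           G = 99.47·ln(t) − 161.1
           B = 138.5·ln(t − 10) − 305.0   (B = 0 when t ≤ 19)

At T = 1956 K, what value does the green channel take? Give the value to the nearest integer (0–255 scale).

t = 1956/100 = 19.56; the t ≤ 66 branch applies.
G = 99.47·ln 19.56 − 161.1 = 99.47·2.9735 − 161.1 = 134.673.
Rounded: 135.

135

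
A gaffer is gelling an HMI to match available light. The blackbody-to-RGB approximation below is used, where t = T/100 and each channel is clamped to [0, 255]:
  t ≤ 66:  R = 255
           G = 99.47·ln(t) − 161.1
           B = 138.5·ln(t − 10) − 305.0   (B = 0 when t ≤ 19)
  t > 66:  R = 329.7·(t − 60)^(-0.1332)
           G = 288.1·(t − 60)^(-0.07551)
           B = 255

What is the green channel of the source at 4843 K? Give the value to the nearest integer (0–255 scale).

225

t = 4843/100 = 48.43; the t ≤ 66 branch applies.
G = 99.47·ln 48.43 − 161.1 = 99.47·3.8801 − 161.1 = 224.855.
Rounded: 225.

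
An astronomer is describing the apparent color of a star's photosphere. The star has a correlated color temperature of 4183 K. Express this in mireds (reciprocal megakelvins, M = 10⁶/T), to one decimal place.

M = 10⁶ / 4183 = 239.063 → 239.1 mireds.

239.1 mireds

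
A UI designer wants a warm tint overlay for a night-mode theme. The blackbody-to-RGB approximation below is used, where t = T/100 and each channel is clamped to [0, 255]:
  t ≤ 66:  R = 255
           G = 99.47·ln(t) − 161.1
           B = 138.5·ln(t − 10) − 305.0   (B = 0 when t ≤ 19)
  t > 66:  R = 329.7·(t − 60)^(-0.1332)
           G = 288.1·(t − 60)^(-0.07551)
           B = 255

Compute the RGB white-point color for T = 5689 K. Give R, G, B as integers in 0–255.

t = 5689/100 = 56.89; the t ≤ 66 branch applies.
R = 255 by definition for t ≤ 66.
G = 99.47·ln 56.89 − 161.1 = 99.47·4.0411 − 161.1 = 240.870.
B = 138.5·ln(56.89 − 10) − 305.0 = 138.5·ln 46.89 − 305.0 = 138.5·3.8478 − 305.0 = 227.921.
Rounded: (255, 241, 228).

R=255, G=241, B=228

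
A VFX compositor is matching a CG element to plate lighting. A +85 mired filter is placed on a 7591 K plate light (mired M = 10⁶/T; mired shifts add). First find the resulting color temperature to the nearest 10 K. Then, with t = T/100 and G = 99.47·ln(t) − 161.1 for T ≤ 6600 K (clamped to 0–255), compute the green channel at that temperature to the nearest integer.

M_in = 10⁶/7591 = 131.73; M_out = 131.73 + (+85) = 216.73.
T_out = 10⁶/216.73 = 4613.9 K → 4610 K; t = 46.1.
G = 99.47·ln 46.1 − 161.1 = 99.47·3.8308 − 161.1 = 219.951.
Rounded: 220.

220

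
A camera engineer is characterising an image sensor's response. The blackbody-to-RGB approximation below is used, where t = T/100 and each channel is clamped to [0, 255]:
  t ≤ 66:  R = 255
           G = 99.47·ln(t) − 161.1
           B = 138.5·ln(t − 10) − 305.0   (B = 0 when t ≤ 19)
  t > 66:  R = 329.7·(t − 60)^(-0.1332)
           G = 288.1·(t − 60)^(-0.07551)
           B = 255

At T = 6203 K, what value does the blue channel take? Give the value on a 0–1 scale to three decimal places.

0.950

t = 6203/100 = 62.03; the t ≤ 66 branch applies.
B = 138.5·ln(62.03 − 10) − 305.0 = 138.5·ln 52.03 − 305.0 = 138.5·3.9518 − 305.0 = 242.327.
On a 0–1 scale: 242.327/255 = 0.9503 → 0.950.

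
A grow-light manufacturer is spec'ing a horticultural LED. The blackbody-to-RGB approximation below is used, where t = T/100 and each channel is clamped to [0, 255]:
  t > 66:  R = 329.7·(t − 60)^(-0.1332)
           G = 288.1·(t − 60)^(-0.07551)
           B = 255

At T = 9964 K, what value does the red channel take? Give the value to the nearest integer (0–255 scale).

t = 9964/100 = 99.64; the t > 66 branch applies.
R = 329.7·(99.64 − 60)^(-0.1332) = 329.7·39.64^(-0.1332) = 329.7·0.61253 = 201.952.
Rounded: 202.

202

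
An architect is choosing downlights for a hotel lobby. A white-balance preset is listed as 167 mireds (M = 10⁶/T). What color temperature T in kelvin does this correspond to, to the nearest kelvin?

T = 10⁶ / 167 = 5988.02 K → 5988 K.

5988 K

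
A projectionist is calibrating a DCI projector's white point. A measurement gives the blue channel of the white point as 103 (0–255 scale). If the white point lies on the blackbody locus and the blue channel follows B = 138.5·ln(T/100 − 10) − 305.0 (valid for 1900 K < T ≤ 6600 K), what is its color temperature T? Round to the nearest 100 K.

ln(t − 10) = (103 + 305.0) / 138.5 = 2.9458.
t − 10 = e^2.9458 = 19.027, so t = 29.027.
T = 100·t = 2903 K → 2900 K to the nearest 100 K.

2900 K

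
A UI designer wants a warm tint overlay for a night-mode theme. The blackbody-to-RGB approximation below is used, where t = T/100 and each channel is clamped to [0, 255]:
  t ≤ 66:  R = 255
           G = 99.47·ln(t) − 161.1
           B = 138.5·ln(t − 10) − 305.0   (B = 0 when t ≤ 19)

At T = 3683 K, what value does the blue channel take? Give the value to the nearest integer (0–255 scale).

t = 3683/100 = 36.83; the t ≤ 66 branch applies.
B = 138.5·ln(36.83 − 10) − 305.0 = 138.5·ln 26.83 − 305.0 = 138.5·3.2895 − 305.0 = 150.599.
Rounded: 151.

151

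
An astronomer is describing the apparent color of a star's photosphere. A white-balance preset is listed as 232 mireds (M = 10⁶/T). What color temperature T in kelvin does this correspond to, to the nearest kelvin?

T = 10⁶ / 232 = 4310.34 K → 4310 K.

4310 K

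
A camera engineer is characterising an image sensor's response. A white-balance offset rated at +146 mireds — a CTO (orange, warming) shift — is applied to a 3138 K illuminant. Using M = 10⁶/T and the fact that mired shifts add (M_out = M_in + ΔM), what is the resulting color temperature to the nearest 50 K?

2150 K

M_in = 10⁶/3138 = 318.67 mireds.
M_out = 318.67 + (+146) = 464.67 mireds.
T_out = 10⁶/464.67 = 2152.0 K → 2150 K.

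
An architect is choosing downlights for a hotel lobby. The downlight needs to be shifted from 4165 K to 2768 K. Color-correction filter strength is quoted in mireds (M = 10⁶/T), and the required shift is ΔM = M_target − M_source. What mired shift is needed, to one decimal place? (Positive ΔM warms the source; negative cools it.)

M_source = 10⁶/4165 = 240.096; M_target = 10⁶/2768 = 361.272.
ΔM = 361.272 − 240.096 = 121.176 → +121.2 mireds, a warming shift.

+121.2 mireds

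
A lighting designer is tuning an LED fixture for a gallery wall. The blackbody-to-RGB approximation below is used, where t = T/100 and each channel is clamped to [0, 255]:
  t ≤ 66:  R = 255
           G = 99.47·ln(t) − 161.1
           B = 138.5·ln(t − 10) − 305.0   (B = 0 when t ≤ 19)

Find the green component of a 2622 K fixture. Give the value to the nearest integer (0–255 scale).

t = 2622/100 = 26.22; the t ≤ 66 branch applies.
G = 99.47·ln 26.22 − 161.1 = 99.47·3.2665 − 161.1 = 163.821.
Rounded: 164.

164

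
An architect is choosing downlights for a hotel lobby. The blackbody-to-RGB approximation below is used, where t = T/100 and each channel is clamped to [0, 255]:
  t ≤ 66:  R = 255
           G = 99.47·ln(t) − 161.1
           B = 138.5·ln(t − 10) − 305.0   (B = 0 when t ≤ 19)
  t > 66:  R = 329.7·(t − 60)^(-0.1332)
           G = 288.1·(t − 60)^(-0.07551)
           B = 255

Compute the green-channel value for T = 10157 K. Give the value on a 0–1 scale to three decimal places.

t = 10157/100 = 101.57; the t > 66 branch applies.
G = 288.1·(101.57 − 60)^(-0.07551) = 288.1·41.57^(-0.07551) = 288.1·0.75469 = 217.425.
On a 0–1 scale: 217.425/255 = 0.8526 → 0.853.

0.853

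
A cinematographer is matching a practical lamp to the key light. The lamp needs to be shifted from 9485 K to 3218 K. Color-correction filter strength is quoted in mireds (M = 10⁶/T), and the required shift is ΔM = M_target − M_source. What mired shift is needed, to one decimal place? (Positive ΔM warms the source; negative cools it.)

+205.3 mireds

M_source = 10⁶/9485 = 105.430; M_target = 10⁶/3218 = 310.752.
ΔM = 310.752 − 105.430 = 205.322 → +205.3 mireds, a warming shift.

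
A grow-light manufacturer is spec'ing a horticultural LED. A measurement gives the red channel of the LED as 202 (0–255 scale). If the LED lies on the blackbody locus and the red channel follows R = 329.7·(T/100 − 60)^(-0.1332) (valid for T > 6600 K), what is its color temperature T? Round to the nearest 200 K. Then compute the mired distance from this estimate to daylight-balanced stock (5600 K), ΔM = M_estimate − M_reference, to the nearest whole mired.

-79 mireds

(t − 60)^(-0.1332) = 202/329.7 = 0.61268.
t − 60 = 0.61268^(1/-0.1332) = 0.61268^(-7.508) = 39.569, so t = 99.569.
T = 100·t = 9957 K → 10000 K to the nearest 200 K.
M_estimate = 10⁶/10000 = 100.00; M_reference = 10⁶/5600 = 178.57.
ΔM = 100.00 − 178.57 = -78.57 → -79 mireds.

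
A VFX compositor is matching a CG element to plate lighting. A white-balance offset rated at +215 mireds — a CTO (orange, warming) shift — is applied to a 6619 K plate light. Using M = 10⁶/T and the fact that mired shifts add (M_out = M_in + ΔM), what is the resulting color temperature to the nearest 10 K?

M_in = 10⁶/6619 = 151.08 mireds.
M_out = 151.08 + (+215) = 366.08 mireds.
T_out = 10⁶/366.08 = 2731.6 K → 2730 K.

2730 K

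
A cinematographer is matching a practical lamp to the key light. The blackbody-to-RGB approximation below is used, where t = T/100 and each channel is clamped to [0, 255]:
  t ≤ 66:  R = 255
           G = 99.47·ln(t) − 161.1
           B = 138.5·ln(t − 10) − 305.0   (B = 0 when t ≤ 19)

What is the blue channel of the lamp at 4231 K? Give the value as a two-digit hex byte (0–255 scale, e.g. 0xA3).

0xB0

t = 4231/100 = 42.31; the t ≤ 66 branch applies.
B = 138.5·ln(42.31 − 10) − 305.0 = 138.5·ln 32.31 − 305.0 = 138.5·3.4754 − 305.0 = 176.340.
Rounded: 176; in hex, 0xB0.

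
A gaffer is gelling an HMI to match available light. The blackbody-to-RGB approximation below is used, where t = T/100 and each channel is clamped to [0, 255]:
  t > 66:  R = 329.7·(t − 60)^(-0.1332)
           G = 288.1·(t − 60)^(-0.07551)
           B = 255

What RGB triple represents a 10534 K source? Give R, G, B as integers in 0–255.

t = 10534/100 = 105.34; the t > 66 branch applies.
R = 329.7·(105.34 − 60)^(-0.1332) = 329.7·45.34^(-0.1332) = 329.7·0.60167 = 198.370.
G = 288.1·(105.34 − 60)^(-0.07551) = 288.1·45.34^(-0.07551) = 288.1·0.74975 = 216.004.
B = 255 by definition for t > 66.
Rounded: (198, 216, 255).

R=198, G=216, B=255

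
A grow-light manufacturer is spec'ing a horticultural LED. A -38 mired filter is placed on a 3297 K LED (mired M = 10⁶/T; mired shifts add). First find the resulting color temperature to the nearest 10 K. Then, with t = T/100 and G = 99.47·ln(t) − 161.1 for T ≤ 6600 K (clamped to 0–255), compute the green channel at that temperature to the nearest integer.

200

M_in = 10⁶/3297 = 303.31; M_out = 303.31 + (-38) = 265.31.
T_out = 10⁶/265.31 = 3769.2 K → 3770 K; t = 37.7.
G = 99.47·ln 37.7 − 161.1 = 99.47·3.6297 − 161.1 = 199.942.
Rounded: 200.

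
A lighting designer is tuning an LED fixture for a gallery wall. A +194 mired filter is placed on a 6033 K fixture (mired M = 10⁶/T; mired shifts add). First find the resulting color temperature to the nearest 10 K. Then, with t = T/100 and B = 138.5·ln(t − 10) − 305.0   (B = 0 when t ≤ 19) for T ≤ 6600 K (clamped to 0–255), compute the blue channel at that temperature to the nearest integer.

94

M_in = 10⁶/6033 = 165.76; M_out = 165.76 + (+194) = 359.76.
T_out = 10⁶/359.76 = 2779.7 K → 2780 K; t = 27.8.
B = 138.5·ln(27.8 − 10) − 305.0 = 138.5·ln 17.8 − 305.0 = 138.5·2.8792 − 305.0 = 93.769.
Rounded: 94.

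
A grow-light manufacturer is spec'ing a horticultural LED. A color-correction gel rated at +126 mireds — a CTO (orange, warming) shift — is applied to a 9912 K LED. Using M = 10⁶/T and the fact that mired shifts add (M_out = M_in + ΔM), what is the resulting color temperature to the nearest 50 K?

M_in = 10⁶/9912 = 100.89 mireds.
M_out = 100.89 + (+126) = 226.89 mireds.
T_out = 10⁶/226.89 = 4407.5 K → 4400 K.

4400 K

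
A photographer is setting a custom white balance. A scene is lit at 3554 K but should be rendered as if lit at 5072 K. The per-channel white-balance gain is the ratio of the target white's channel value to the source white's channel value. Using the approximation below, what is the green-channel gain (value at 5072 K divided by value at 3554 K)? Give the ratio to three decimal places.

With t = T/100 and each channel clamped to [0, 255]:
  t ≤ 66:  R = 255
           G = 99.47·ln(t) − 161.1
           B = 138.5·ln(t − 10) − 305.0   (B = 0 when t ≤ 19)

1.182

At 3554 K (t = 35.54):
  G = 99.47·ln 35.54 − 161.1 = 99.47·3.5707 − 161.1 = 194.073.
At 5072 K (t = 50.72):
  G = 99.47·ln 50.72 − 161.1 = 99.47·3.9263 − 161.1 = 229.451.
Gain = 229.451 / 194.073 = 1.1823 → 1.182.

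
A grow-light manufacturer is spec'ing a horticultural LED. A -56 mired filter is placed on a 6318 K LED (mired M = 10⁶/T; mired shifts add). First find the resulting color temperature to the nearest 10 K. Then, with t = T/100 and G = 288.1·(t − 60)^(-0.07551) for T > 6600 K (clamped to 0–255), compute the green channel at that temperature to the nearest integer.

M_in = 10⁶/6318 = 158.28; M_out = 158.28 + (-56) = 102.28.
T_out = 10⁶/102.28 = 9777.3 K → 9780 K; t = 97.8.
G = 288.1·(97.8 − 60)^(-0.07551) = 288.1·37.8^(-0.07551) = 288.1·0.76012 = 218.991.
Rounded: 219.

219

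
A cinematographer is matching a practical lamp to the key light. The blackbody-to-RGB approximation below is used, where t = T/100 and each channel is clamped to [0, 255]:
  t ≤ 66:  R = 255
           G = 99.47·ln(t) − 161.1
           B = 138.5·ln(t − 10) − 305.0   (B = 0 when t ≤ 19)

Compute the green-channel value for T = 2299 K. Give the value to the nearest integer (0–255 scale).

151

t = 2299/100 = 22.99; the t ≤ 66 branch applies.
G = 99.47·ln 22.99 − 161.1 = 99.47·3.1351 − 161.1 = 150.744.
Rounded: 151.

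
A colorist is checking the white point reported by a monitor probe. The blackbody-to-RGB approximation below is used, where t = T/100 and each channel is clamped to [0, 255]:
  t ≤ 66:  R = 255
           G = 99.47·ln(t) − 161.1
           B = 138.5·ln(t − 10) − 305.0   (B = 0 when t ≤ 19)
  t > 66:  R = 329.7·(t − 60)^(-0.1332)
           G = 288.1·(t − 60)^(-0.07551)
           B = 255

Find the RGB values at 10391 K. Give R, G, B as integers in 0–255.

R=199, G=217, B=255

t = 10391/100 = 103.91; the t > 66 branch applies.
R = 329.7·(103.91 − 60)^(-0.1332) = 329.7·43.91^(-0.1332) = 329.7·0.60424 = 199.218.
G = 288.1·(103.91 − 60)^(-0.07551) = 288.1·43.91^(-0.07551) = 288.1·0.75157 = 216.528.
B = 255 by definition for t > 66.
Rounded: (199, 217, 255).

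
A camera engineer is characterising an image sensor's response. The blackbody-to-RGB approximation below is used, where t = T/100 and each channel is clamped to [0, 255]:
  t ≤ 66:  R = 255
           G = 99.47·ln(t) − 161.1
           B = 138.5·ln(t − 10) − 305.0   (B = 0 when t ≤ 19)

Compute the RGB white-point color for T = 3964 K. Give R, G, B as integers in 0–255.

t = 3964/100 = 39.64; the t ≤ 66 branch applies.
R = 255 by definition for t ≤ 66.
G = 99.47·ln 39.64 − 161.1 = 99.47·3.6798 − 161.1 = 204.934.
B = 138.5·ln(39.64 − 10) − 305.0 = 138.5·ln 29.64 − 305.0 = 138.5·3.3891 − 305.0 = 164.394.
Rounded: (255, 205, 164).

R=255, G=205, B=164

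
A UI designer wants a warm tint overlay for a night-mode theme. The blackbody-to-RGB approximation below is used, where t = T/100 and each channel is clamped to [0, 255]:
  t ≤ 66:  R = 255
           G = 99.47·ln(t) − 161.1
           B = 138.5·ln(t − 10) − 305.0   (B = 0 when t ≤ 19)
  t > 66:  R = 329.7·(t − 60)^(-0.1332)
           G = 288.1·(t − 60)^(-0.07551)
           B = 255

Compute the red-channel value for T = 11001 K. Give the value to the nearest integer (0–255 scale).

196

t = 11001/100 = 110.01; the t > 66 branch applies.
R = 329.7·(110.01 − 60)^(-0.1332) = 329.7·50.01^(-0.1332) = 329.7·0.59386 = 195.796.
Rounded: 196.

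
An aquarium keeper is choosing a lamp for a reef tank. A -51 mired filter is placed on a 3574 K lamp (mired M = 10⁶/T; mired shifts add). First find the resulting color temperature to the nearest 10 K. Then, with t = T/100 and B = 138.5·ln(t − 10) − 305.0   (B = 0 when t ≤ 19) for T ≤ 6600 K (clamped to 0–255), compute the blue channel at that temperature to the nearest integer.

182

M_in = 10⁶/3574 = 279.80; M_out = 279.80 + (-51) = 228.80.
T_out = 10⁶/228.80 = 4370.7 K → 4370 K; t = 43.7.
B = 138.5·ln(43.7 − 10) − 305.0 = 138.5·ln 33.7 − 305.0 = 138.5·3.5175 − 305.0 = 182.173.
Rounded: 182.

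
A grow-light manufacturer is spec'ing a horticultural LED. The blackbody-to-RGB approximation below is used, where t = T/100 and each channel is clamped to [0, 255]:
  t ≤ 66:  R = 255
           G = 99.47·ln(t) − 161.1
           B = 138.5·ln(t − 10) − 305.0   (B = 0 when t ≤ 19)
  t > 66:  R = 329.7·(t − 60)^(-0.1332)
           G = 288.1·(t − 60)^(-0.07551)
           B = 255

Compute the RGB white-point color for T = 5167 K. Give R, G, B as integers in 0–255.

t = 5167/100 = 51.67; the t ≤ 66 branch applies.
R = 255 by definition for t ≤ 66.
G = 99.47·ln 51.67 − 161.1 = 99.47·3.9449 − 161.1 = 231.297.
B = 138.5·ln(51.67 − 10) − 305.0 = 138.5·ln 41.67 − 305.0 = 138.5·3.7298 − 305.0 = 211.575.
Rounded: (255, 231, 212).

R=255, G=231, B=212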